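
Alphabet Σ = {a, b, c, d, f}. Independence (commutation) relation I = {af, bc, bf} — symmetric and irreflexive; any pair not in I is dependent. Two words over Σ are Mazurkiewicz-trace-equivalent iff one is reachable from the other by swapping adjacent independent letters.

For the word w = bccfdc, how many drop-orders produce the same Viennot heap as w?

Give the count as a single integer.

#0=b has no predecessor
#1=c has no predecessor
#2=c depends on [1:c]
#3=f depends on [2:c]
#4=d depends on [0:b, 3:f]
#5=c depends on [4:d]
sources: [0:b, 1:c]
N(rest) = Σ N(rest − s) over sources s of rest; N(one piece) = 1:
  size 1 → [5]=1
  size 2 → [4,5]=1
  size 3 → [0,4,5]=1  [3,4,5]=1
  size 4 → [0,3,4,5]=2  [2,3,4,5]=1
  first=0(b) contributes 1
  first=1(c) contributes 3
|[w]| = 4

4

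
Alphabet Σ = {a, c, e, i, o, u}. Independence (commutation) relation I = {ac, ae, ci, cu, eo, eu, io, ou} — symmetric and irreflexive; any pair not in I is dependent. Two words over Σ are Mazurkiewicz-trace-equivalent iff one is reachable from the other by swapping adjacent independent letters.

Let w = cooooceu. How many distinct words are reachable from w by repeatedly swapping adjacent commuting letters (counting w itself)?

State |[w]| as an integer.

8

#0=c has no predecessor
#1=o depends on [0:c]
#2=o depends on [1:o]
#3=o depends on [2:o]
#4=o depends on [3:o]
#5=c depends on [4:o]
#6=e depends on [5:c]
#7=u has no predecessor
sources: [0:c, 7:u]
N(rest) = Σ N(rest − s) over sources s of rest; N(one piece) = 1:
  size 1 → [6]=1  [7]=1
  size 2 → [5,6]=1  [6,7]=2
  size 3 → [4,5,6]=1  [5,6,7]=3
  size 4 → [3,4,5,6]=1  [4,5,6,7]=4
  size 5 → [2,3,4,5,6]=1  [3,4,5,6,7]=5
  size 6 → [1,2,3,4,5,6]=1  [2,3,4,5,6,7]=6
  first=0(c) contributes 7
  first=7(u) contributes 1
|[w]| = 8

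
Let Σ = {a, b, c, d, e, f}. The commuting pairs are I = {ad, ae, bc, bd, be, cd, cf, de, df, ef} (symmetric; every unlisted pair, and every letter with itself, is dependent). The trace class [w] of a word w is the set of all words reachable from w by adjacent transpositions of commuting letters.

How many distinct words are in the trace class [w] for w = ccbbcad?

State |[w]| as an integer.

70

#0=c has no predecessor
#1=c depends on [0:c]
#2=b has no predecessor
#3=b depends on [2:b]
#4=c depends on [1:c]
#5=a depends on [3:b, 4:c]
#6=d has no predecessor
sources: [0:c, 2:b, 6:d]
N(rest) = Σ N(rest − s) over sources s of rest; N(one piece) = 1:
  size 1 → [5]=1  [6]=1
  size 2 → [3,5]=1  [4,5]=1  [5,6]=2
  size 3 → [1,4,5]=1  [2,3,5]=1  [3,4,5]=2  [3,5,6]=3  [4,5,6]=3
  size 4 → [0,1,4,5]=1  [1,3,4,5]=3  [1,4,5,6]=4  [2,3,4,5]=3  [2,3,5,6]=4  [3,4,5,6]=8
  size 5 → [0,1,3,4,5]=4  [0,1,4,5,6]=5  [1,2,3,4,5]=6  [1,3,4,5,6]=15  [2,3,4,5,6]=15
  first=0(c) contributes 36
  first=2(b) contributes 24
  first=6(d) contributes 10
|[w]| = 70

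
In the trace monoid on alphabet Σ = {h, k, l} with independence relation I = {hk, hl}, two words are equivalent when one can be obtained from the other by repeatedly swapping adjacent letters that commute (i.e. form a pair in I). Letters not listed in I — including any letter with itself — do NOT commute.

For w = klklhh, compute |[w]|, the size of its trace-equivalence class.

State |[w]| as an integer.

15

drop 0:k onto floor
drop 1:l onto {0:k}
drop 2:k onto {1:l}
drop 3:l onto {2:k}
drop 4:h onto floor
drop 5:h onto {4:h}
ground layer = {0:k, 4:h}
drop-orders for the pieces not yet dropped (sum over which currently-grounded one goes next):
  1 to go: {3} 1  {5} 1
  2 to go: {2,3} 1  {3,5} 2  {4,5} 1
  3 to go: {1,2,3} 1  {2,3,5} 3  {3,4,5} 3
  4 to go: {0,1,2,3} 1  {1,2,3,5} 4  {2,3,4,5} 6
  if 0:k drops first: 10 orders
  if 4:h drops first: 5 orders
heap linearizations: 15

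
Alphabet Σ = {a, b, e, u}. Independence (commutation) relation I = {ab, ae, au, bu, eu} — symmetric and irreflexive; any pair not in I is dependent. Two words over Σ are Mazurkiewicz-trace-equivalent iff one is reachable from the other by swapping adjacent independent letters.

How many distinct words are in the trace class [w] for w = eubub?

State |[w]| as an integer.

drop 0:e onto floor
drop 1:u onto floor
drop 2:b onto {0:e}
drop 3:u onto {1:u}
drop 4:b onto {2:b}
ground layer = {0:e, 1:u}
drop-orders for the pieces not yet dropped (sum over which currently-grounded one goes next):
  1 to go: {3} 1  {4} 1
  2 to go: {1,3} 1  {2,4} 1  {3,4} 2
  3 to go: {0,2,4} 1  {1,3,4} 3  {2,3,4} 3
  if 0:e drops first: 6 orders
  if 1:u drops first: 4 orders
heap linearizations: 10

10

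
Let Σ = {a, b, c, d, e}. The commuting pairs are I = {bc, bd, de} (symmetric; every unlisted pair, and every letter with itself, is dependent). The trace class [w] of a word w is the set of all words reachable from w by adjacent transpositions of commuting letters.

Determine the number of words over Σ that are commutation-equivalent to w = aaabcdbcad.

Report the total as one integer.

10

piece 0:a — minimal
piece 1:a rests on {0:a}
piece 2:a rests on {1:a}
piece 3:b rests on {2:a}
piece 4:c rests on {2:a}
piece 5:d rests on {4:c}
piece 6:b rests on {3:b}
piece 7:c rests on {5:d}
piece 8:a rests on {6:b, 7:c}
piece 9:d rests on {8:a}
minimal pieces: {0:a}
ways to finish when only these pieces remain (= sum over removing one remaining piece with nothing left below it):
  1 left: {9}→1
  2 left: {8,9}→1
  3 left: {6,8,9}→1  {7,8,9}→1
  4 left: {3,6,8,9}→1  {5,7,8,9}→1  {6,7,8,9}→2
  5 left: {3,6,7,8,9}→3  {4,5,7,8,9}→1  {5,6,7,8,9}→3
  6 left: {3,5,6,7,8,9}→6  {4,5,6,7,8,9}→4
  7 left: {3,4,5,6,7,8,9}→10
  8 left: {2,3,4,5,6,7,8,9}→10
  placing 0:a first → 10 extensions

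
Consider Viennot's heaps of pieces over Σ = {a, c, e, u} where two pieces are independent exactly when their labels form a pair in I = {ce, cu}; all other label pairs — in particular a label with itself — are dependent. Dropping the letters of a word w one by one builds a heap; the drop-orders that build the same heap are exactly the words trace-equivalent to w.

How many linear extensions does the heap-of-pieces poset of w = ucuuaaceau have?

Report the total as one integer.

0(u) covers ∅
1(c) covers ∅
2(u) covers 0:u
3(u) covers 2:u
4(a) covers 1:c, 3:u
5(a) covers 4:a
6(c) covers 5:a
7(e) covers 5:a
8(a) covers 6:c, 7:e
9(u) covers 8:a
floor of heap: 0:u, 1:c
completions by unplaced set U, small U first (add the entries for U minus each lowest piece of U):
  |U|=1: {9}:1
  |U|=2: {8,9}:1
  |U|=3: {6,8,9}:1  {7,8,9}:1
  |U|=4: {6,7,8,9}:2
  |U|=5: {5,6,7,8,9}:2
  |U|=6: {4,5,6,7,8,9}:2
  |U|=7: {1,4,5,6,7,8,9}:2  {3,4,5,6,7,8,9}:2
  |U|=8: {1,3,4,5,6,7,8,9}:4  {2,3,4,5,6,7,8,9}:2
  start at 0(u): 6
  start at 1(c): 2
sum over floor = 8

8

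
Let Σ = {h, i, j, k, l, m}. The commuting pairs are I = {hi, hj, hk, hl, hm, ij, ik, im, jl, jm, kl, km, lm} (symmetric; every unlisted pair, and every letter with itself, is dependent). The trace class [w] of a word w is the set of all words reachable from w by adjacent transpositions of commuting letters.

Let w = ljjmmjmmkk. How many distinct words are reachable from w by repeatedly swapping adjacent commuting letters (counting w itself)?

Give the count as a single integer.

1260

piece 0:l — minimal
piece 1:j — minimal
piece 2:j rests on {1:j}
piece 3:m — minimal
piece 4:m rests on {3:m}
piece 5:j rests on {2:j}
piece 6:m rests on {4:m}
piece 7:m rests on {6:m}
piece 8:k rests on {5:j}
piece 9:k rests on {8:k}
minimal pieces: {0:l, 1:j, 3:m}
ways to finish when only these pieces remain (= sum over removing one remaining piece with nothing left below it):
  1 left: {0}→1  {7}→1  {9}→1
  2 left: {0,7}→2  {0,9}→2  {6,7}→1  {7,9}→2  {8,9}→1
  3 left: {0,6,7}→3  {0,7,9}→6  {0,8,9}→3  {4,6,7}→1  {5,8,9}→1  {6,7,9}→3  {7,8,9}→3
  4 left: {0,4,6,7}→4  {0,5,8,9}→4  {0,6,7,9}→12  {0,7,8,9}→12  {2,5,8,9}→1  {3,4,6,7}→1  {4,6,7,9}→4  {5,7,8,9}→4  {6,7,8,9}→6
  5 left: {0,2,5,8,9}→5  {0,3,4,6,7}→5  {0,4,6,7,9}→20  {0,5,7,8,9}→20  {0,6,7,8,9}→30  {1,2,5,8,9}→1  {2,5,7,8,9}→5  {3,4,6,7,9}→5  {4,6,7,8,9}→10  {5,6,7,8,9}→10
  6 left: {0,1,2,5,8,9}→6  {0,2,5,7,8,9}→30  {0,3,4,6,7,9}→30  {0,4,6,7,8,9}→60  {0,5,6,7,8,9}→60  {1,2,5,7,8,9}→6  {2,5,6,7,8,9}→15  {3,4,6,7,8,9}→15  {4,5,6,7,8,9}→20
  7 left: {0,1,2,5,7,8,9}→42  {0,2,5,6,7,8,9}→105  {0,3,4,6,7,8,9}→105  {0,4,5,6,7,8,9}→140  {1,2,5,6,7,8,9}→21  {2,4,5,6,7,8,9}→35  {3,4,5,6,7,8,9}→35
  8 left: {0,1,2,5,6,7,8,9}→168  {0,2,4,5,6,7,8,9}→280  {0,3,4,5,6,7,8,9}→280  {1,2,4,5,6,7,8,9}→56  {2,3,4,5,6,7,8,9}→70
  placing 0:l first → 126 extensions
  placing 1:j first → 630 extensions
  placing 3:m first → 504 extensions
total linear extensions = 1260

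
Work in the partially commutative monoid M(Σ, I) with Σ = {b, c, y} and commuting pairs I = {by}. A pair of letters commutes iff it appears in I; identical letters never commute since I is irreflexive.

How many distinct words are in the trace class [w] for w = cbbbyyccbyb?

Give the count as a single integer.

piece 0:c — minimal
piece 1:b rests on {0:c}
piece 2:b rests on {1:b}
piece 3:b rests on {2:b}
piece 4:y rests on {0:c}
piece 5:y rests on {4:y}
piece 6:c rests on {3:b, 5:y}
piece 7:c rests on {6:c}
piece 8:b rests on {7:c}
piece 9:y rests on {7:c}
piece 10:b rests on {8:b}
minimal pieces: {0:c}
ways to finish when only these pieces remain (= sum over removing one remaining piece with nothing left below it):
  1 left: {9}→1  {10}→1
  2 left: {8,10}→1  {9,10}→2
  3 left: {8,9,10}→3
  4 left: {7,8,9,10}→3
  5 left: {6,7,8,9,10}→3
  6 left: {3,6,7,8,9,10}→3  {5,6,7,8,9,10}→3
  7 left: {2,3,6,7,8,9,10}→3  {3,5,6,7,8,9,10}→6  {4,5,6,7,8,9,10}→3
  8 left: {1,2,3,6,7,8,9,10}→3  {2,3,5,6,7,8,9,10}→9  {3,4,5,6,7,8,9,10}→9
  9 left: {1,2,3,5,6,7,8,9,10}→12  {2,3,4,5,6,7,8,9,10}→18
  placing 0:c first → 30 extensions

30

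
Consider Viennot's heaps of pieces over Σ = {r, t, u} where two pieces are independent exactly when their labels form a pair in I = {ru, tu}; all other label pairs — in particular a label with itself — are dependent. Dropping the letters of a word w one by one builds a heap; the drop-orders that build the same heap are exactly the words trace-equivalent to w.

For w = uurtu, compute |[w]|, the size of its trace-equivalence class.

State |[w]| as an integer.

piece 0:u — minimal
piece 1:u rests on {0:u}
piece 2:r — minimal
piece 3:t rests on {2:r}
piece 4:u rests on {1:u}
minimal pieces: {0:u, 2:r}
ways to finish when only these pieces remain (= sum over removing one remaining piece with nothing left below it):
  1 left: {3}→1  {4}→1
  2 left: {1,4}→1  {2,3}→1  {3,4}→2
  3 left: {0,1,4}→1  {1,3,4}→3  {2,3,4}→3
  placing 0:u first → 6 extensions
  placing 2:r first → 4 extensions
total linear extensions = 10

10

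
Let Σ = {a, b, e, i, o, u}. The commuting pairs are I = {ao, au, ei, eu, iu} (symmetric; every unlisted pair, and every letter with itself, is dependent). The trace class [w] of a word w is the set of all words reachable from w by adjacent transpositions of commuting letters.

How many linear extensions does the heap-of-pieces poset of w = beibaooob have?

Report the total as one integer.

piece 0:b — minimal
piece 1:e rests on {0:b}
piece 2:i rests on {0:b}
piece 3:b rests on {1:e, 2:i}
piece 4:a rests on {3:b}
piece 5:o rests on {3:b}
piece 6:o rests on {5:o}
piece 7:o rests on {6:o}
piece 8:b rests on {4:a, 7:o}
minimal pieces: {0:b}
ways to finish when only these pieces remain (= sum over removing one remaining piece with nothing left below it):
  1 left: {8}→1
  2 left: {4,8}→1  {7,8}→1
  3 left: {4,7,8}→2  {6,7,8}→1
  4 left: {4,6,7,8}→3  {5,6,7,8}→1
  5 left: {4,5,6,7,8}→4
  6 left: {3,4,5,6,7,8}→4
  7 left: {1,3,4,5,6,7,8}→4  {2,3,4,5,6,7,8}→4
  placing 0:b first → 8 extensions

8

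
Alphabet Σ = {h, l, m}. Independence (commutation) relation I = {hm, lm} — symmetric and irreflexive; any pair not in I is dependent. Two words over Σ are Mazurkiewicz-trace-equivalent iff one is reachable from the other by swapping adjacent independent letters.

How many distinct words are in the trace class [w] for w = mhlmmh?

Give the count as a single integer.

20

piece 0:m — minimal
piece 1:h — minimal
piece 2:l rests on {1:h}
piece 3:m rests on {0:m}
piece 4:m rests on {3:m}
piece 5:h rests on {2:l}
minimal pieces: {0:m, 1:h}
ways to finish when only these pieces remain (= sum over removing one remaining piece with nothing left below it):
  1 left: {4}→1  {5}→1
  2 left: {2,5}→1  {3,4}→1  {4,5}→2
  3 left: {0,3,4}→1  {1,2,5}→1  {2,4,5}→3  {3,4,5}→3
  4 left: {0,3,4,5}→4  {1,2,4,5}→4  {2,3,4,5}→6
  placing 0:m first → 10 extensions
  placing 1:h first → 10 extensions
total linear extensions = 20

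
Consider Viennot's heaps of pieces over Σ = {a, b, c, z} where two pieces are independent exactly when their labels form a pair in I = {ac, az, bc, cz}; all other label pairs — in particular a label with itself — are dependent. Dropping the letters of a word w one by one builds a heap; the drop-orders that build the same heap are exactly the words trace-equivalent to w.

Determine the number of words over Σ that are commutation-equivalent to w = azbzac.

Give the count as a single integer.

piece 0:a — minimal
piece 1:z — minimal
piece 2:b rests on {0:a, 1:z}
piece 3:z rests on {2:b}
piece 4:a rests on {2:b}
piece 5:c — minimal
minimal pieces: {0:a, 1:z, 5:c}
ways to finish when only these pieces remain (= sum over removing one remaining piece with nothing left below it):
  1 left: {3}→1  {4}→1  {5}→1
  2 left: {3,4}→2  {3,5}→2  {4,5}→2
  3 left: {2,3,4}→2  {3,4,5}→6
  4 left: {0,2,3,4}→2  {1,2,3,4}→2  {2,3,4,5}→8
  placing 0:a first → 10 extensions
  placing 1:z first → 10 extensions
  placing 5:c first → 4 extensions
total linear extensions = 24

24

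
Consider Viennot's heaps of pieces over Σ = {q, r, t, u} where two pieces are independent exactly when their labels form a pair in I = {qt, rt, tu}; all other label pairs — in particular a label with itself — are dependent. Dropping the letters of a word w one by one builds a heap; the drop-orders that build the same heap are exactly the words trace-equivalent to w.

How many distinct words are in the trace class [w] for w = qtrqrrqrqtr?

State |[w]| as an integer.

55

0(q) covers ∅
1(t) covers ∅
2(r) covers 0:q
3(q) covers 2:r
4(r) covers 3:q
5(r) covers 4:r
6(q) covers 5:r
7(r) covers 6:q
8(q) covers 7:r
9(t) covers 1:t
10(r) covers 8:q
floor of heap: 0:q, 1:t
completions by unplaced set U, small U first (add the entries for U minus each lowest piece of U):
  |U|=1: {9}:1  {10}:1
  |U|=2: {1,9}:1  {8,10}:1  {9,10}:2
  |U|=3: {1,9,10}:3  {7,8,10}:1  {8,9,10}:3
  |U|=4: {1,8,9,10}:6  {6,7,8,10}:1  {7,8,9,10}:4
  |U|=5: {1,7,8,9,10}:10  {5,6,7,8,10}:1  {6,7,8,9,10}:5
  |U|=6: {1,6,7,8,9,10}:15  {4,5,6,7,8,10}:1  {5,6,7,8,9,10}:6
  |U|=7: {1,5,6,7,8,9,10}:21  {3,4,5,6,7,8,10}:1  {4,5,6,7,8,9,10}:7
  |U|=8: {1,4,5,6,7,8,9,10}:28  {2,3,4,5,6,7,8,10}:1  {3,4,5,6,7,8,9,10}:8
  |U|=9: {0,2,3,4,5,6,7,8,10}:1  {1,3,4,5,6,7,8,9,10}:36  {2,3,4,5,6,7,8,9,10}:9
  start at 0(q): 45
  start at 1(t): 10
sum over floor = 55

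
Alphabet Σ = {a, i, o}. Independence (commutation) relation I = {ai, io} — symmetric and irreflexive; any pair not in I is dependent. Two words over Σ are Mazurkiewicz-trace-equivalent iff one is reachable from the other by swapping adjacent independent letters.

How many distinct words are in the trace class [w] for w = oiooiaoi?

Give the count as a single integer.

piece 0:o — minimal
piece 1:i — minimal
piece 2:o rests on {0:o}
piece 3:o rests on {2:o}
piece 4:i rests on {1:i}
piece 5:a rests on {3:o}
piece 6:o rests on {5:a}
piece 7:i rests on {4:i}
minimal pieces: {0:o, 1:i}
ways to finish when only these pieces remain (= sum over removing one remaining piece with nothing left below it):
  1 left: {6}→1  {7}→1
  2 left: {4,7}→1  {5,6}→1  {6,7}→2
  3 left: {1,4,7}→1  {3,5,6}→1  {4,6,7}→3  {5,6,7}→3
  4 left: {1,4,6,7}→4  {2,3,5,6}→1  {3,5,6,7}→4  {4,5,6,7}→6
  5 left: {0,2,3,5,6}→1  {1,4,5,6,7}→10  {2,3,5,6,7}→5  {3,4,5,6,7}→10
  6 left: {0,2,3,5,6,7}→6  {1,3,4,5,6,7}→20  {2,3,4,5,6,7}→15
  placing 0:o first → 35 extensions
  placing 1:i first → 21 extensions
total linear extensions = 56

56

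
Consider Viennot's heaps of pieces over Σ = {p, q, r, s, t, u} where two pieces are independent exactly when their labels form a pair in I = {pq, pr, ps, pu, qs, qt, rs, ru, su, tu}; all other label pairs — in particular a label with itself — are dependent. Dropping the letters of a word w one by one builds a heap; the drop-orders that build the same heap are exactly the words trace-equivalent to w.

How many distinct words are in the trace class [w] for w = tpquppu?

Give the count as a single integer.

piece 0:t — minimal
piece 1:p rests on {0:t}
piece 2:q — minimal
piece 3:u rests on {2:q}
piece 4:p rests on {1:p}
piece 5:p rests on {4:p}
piece 6:u rests on {3:u}
minimal pieces: {0:t, 2:q}
ways to finish when only these pieces remain (= sum over removing one remaining piece with nothing left below it):
  1 left: {5}→1  {6}→1
  2 left: {3,6}→1  {4,5}→1  {5,6}→2
  3 left: {1,4,5}→1  {2,3,6}→1  {3,5,6}→3  {4,5,6}→3
  4 left: {0,1,4,5}→1  {1,4,5,6}→4  {2,3,5,6}→4  {3,4,5,6}→6
  5 left: {0,1,4,5,6}→5  {1,3,4,5,6}→10  {2,3,4,5,6}→10
  placing 0:t first → 20 extensions
  placing 2:q first → 15 extensions
total linear extensions = 35

35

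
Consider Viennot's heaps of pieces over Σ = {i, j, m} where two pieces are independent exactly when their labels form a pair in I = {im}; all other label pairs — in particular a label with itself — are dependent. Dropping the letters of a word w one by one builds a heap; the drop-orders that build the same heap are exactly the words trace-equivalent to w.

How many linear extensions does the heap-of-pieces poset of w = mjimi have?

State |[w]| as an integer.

piece 0:m — minimal
piece 1:j rests on {0:m}
piece 2:i rests on {1:j}
piece 3:m rests on {1:j}
piece 4:i rests on {2:i}
minimal pieces: {0:m}
ways to finish when only these pieces remain (= sum over removing one remaining piece with nothing left below it):
  1 left: {3}→1  {4}→1
  2 left: {2,4}→1  {3,4}→2
  3 left: {2,3,4}→3
  placing 0:m first → 3 extensions

3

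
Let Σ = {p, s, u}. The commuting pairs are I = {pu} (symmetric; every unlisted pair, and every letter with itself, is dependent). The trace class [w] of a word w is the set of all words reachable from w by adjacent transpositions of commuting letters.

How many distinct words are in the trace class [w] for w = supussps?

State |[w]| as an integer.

#0=s has no predecessor
#1=u depends on [0:s]
#2=p depends on [0:s]
#3=u depends on [1:u]
#4=s depends on [2:p, 3:u]
#5=s depends on [4:s]
#6=p depends on [5:s]
#7=s depends on [6:p]
sources: [0:s]
N(rest) = Σ N(rest − s) over sources s of rest; N(one piece) = 1:
  size 1 → [7]=1
  size 2 → [6,7]=1
  size 3 → [5,6,7]=1
  size 4 → [4,5,6,7]=1
  size 5 → [2,4,5,6,7]=1  [3,4,5,6,7]=1
  size 6 → [1,3,4,5,6,7]=1  [2,3,4,5,6,7]=2
  first=0(s) contributes 3

3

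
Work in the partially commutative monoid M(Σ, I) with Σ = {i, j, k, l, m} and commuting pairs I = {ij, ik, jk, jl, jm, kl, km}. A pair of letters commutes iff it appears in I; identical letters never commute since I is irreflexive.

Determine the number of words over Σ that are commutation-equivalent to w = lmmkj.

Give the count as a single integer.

#0=l has no predecessor
#1=m depends on [0:l]
#2=m depends on [1:m]
#3=k has no predecessor
#4=j has no predecessor
sources: [0:l, 3:k, 4:j]
N(rest) = Σ N(rest − s) over sources s of rest; N(one piece) = 1:
  size 1 → [2]=1  [3]=1  [4]=1
  size 2 → [1,2]=1  [2,3]=2  [2,4]=2  [3,4]=2
  size 3 → [0,1,2]=1  [1,2,3]=3  [1,2,4]=3  [2,3,4]=6
  first=0(l) contributes 12
  first=3(k) contributes 4
  first=4(j) contributes 4
|[w]| = 20

20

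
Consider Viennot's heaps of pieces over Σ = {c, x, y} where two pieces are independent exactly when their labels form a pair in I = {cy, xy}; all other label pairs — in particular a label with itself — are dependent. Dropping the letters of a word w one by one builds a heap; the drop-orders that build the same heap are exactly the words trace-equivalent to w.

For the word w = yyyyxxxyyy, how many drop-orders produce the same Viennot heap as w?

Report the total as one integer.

120

0(y) covers ∅
1(y) covers 0:y
2(y) covers 1:y
3(y) covers 2:y
4(x) covers ∅
5(x) covers 4:x
6(x) covers 5:x
7(y) covers 3:y
8(y) covers 7:y
9(y) covers 8:y
floor of heap: 0:y, 4:x
completions by unplaced set U, small U first (add the entries for U minus each lowest piece of U):
  |U|=1: {6}:1  {9}:1
  |U|=2: {5,6}:1  {6,9}:2  {8,9}:1
  |U|=3: {4,5,6}:1  {5,6,9}:3  {6,8,9}:3  {7,8,9}:1
  |U|=4: {3,7,8,9}:1  {4,5,6,9}:4  {5,6,8,9}:6  {6,7,8,9}:4
  |U|=5: {2,3,7,8,9}:1  {3,6,7,8,9}:5  {4,5,6,8,9}:10  {5,6,7,8,9}:10
  |U|=6: {1,2,3,7,8,9}:1  {2,3,6,7,8,9}:6  {3,5,6,7,8,9}:15  {4,5,6,7,8,9}:20
  |U|=7: {0,1,2,3,7,8,9}:1  {1,2,3,6,7,8,9}:7  {2,3,5,6,7,8,9}:21  {3,4,5,6,7,8,9}:35
  |U|=8: {0,1,2,3,6,7,8,9}:8  {1,2,3,5,6,7,8,9}:28  {2,3,4,5,6,7,8,9}:56
  start at 0(y): 84
  start at 4(x): 36
sum over floor = 120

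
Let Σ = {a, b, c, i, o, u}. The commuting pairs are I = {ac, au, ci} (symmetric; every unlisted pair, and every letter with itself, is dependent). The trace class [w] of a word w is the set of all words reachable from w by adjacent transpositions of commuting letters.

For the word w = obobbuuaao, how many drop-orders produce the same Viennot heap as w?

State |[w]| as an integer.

6

#0=o has no predecessor
#1=b depends on [0:o]
#2=o depends on [1:b]
#3=b depends on [2:o]
#4=b depends on [3:b]
#5=u depends on [4:b]
#6=u depends on [5:u]
#7=a depends on [4:b]
#8=a depends on [7:a]
#9=o depends on [6:u, 8:a]
sources: [0:o]
N(rest) = Σ N(rest − s) over sources s of rest; N(one piece) = 1:
  size 1 → [9]=1
  size 2 → [6,9]=1  [8,9]=1
  size 3 → [5,6,9]=1  [6,8,9]=2  [7,8,9]=1
  size 4 → [5,6,8,9]=3  [6,7,8,9]=3
  size 5 → [5,6,7,8,9]=6
  size 6 → [4,5,6,7,8,9]=6
  size 7 → [3,4,5,6,7,8,9]=6
  size 8 → [2,3,4,5,6,7,8,9]=6
  first=0(o) contributes 6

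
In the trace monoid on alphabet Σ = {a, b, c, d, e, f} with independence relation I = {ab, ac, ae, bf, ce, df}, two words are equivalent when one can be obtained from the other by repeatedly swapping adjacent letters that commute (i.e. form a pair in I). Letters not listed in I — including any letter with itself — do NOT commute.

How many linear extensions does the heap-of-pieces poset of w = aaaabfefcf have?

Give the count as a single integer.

6

drop 0:a onto floor
drop 1:a onto {0:a}
drop 2:a onto {1:a}
drop 3:a onto {2:a}
drop 4:b onto floor
drop 5:f onto {3:a}
drop 6:e onto {4:b, 5:f}
drop 7:f onto {6:e}
drop 8:c onto {7:f}
drop 9:f onto {8:c}
ground layer = {0:a, 4:b}
drop-orders for the pieces not yet dropped (sum over which currently-grounded one goes next):
  1 to go: {9} 1
  2 to go: {8,9} 1
  3 to go: {7,8,9} 1
  4 to go: {6,7,8,9} 1
  5 to go: {4,6,7,8,9} 1  {5,6,7,8,9} 1
  6 to go: {3,5,6,7,8,9} 1  {4,5,6,7,8,9} 2
  7 to go: {2,3,5,6,7,8,9} 1  {3,4,5,6,7,8,9} 3
  8 to go: {1,2,3,5,6,7,8,9} 1  {2,3,4,5,6,7,8,9} 4
  if 0:a drops first: 5 orders
  if 4:b drops first: 1 orders
heap linearizations: 6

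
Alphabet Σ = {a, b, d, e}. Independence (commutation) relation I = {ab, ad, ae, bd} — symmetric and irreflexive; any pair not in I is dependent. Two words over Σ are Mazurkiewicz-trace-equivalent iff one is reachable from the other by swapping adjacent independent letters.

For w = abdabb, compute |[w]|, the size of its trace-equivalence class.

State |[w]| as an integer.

60

#0=a has no predecessor
#1=b has no predecessor
#2=d has no predecessor
#3=a depends on [0:a]
#4=b depends on [1:b]
#5=b depends on [4:b]
sources: [0:a, 1:b, 2:d]
N(rest) = Σ N(rest − s) over sources s of rest; N(one piece) = 1:
  size 1 → [2]=1  [3]=1  [5]=1
  size 2 → [0,3]=1  [2,3]=2  [2,5]=2  [3,5]=2  [4,5]=1
  size 3 → [0,2,3]=3  [0,3,5]=3  [1,4,5]=1  [2,3,5]=6  [2,4,5]=3  [3,4,5]=3
  size 4 → [0,2,3,5]=12  [0,3,4,5]=6  [1,2,4,5]=4  [1,3,4,5]=4  [2,3,4,5]=12
  first=0(a) contributes 20
  first=1(b) contributes 30
  first=2(d) contributes 10
|[w]| = 60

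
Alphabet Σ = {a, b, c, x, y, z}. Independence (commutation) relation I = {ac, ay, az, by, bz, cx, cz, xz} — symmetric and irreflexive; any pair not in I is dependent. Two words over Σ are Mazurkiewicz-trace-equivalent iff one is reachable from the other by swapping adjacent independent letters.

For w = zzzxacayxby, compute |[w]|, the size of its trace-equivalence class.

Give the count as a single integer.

440

piece 0:z — minimal
piece 1:z rests on {0:z}
piece 2:z rests on {1:z}
piece 3:x — minimal
piece 4:a rests on {3:x}
piece 5:c — minimal
piece 6:a rests on {4:a}
piece 7:y rests on {2:z, 3:x, 5:c}
piece 8:x rests on {6:a, 7:y}
piece 9:b rests on {8:x}
piece 10:y rests on {8:x}
minimal pieces: {0:z, 3:x, 5:c}
ways to finish when only these pieces remain (= sum over removing one remaining piece with nothing left below it):
  1 left: {9}→1  {10}→1
  2 left: {9,10}→2
  3 left: {8,9,10}→2
  4 left: {6,8,9,10}→2  {7,8,9,10}→2
  5 left: {2,7,8,9,10}→2  {4,6,8,9,10}→2  {5,7,8,9,10}→2  {6,7,8,9,10}→4
  6 left: {1,2,7,8,9,10}→2  {2,5,7,8,9,10}→4  {2,6,7,8,9,10}→6  {4,6,7,8,9,10}→6  {5,6,7,8,9,10}→6
  7 left: {0,1,2,7,8,9,10}→2  {1,2,5,7,8,9,10}→6  {1,2,6,7,8,9,10}→8  {2,4,6,7,8,9,10}→12  {2,5,6,7,8,9,10}→16  {3,4,6,7,8,9,10}→6  {4,5,6,7,8,9,10}→12
  8 left: {0,1,2,5,7,8,9,10}→8  {0,1,2,6,7,8,9,10}→10  {1,2,4,6,7,8,9,10}→20  {1,2,5,6,7,8,9,10}→30  {2,3,4,6,7,8,9,10}→18  {2,4,5,6,7,8,9,10}→40  {3,4,5,6,7,8,9,10}→18
  9 left: {0,1,2,4,6,7,8,9,10}→30  {0,1,2,5,6,7,8,9,10}→48  {1,2,3,4,6,7,8,9,10}→38  {1,2,4,5,6,7,8,9,10}→90  {2,3,4,5,6,7,8,9,10}→76
  placing 0:z first → 204 extensions
  placing 3:x first → 168 extensions
  placing 5:c first → 68 extensions
total linear extensions = 440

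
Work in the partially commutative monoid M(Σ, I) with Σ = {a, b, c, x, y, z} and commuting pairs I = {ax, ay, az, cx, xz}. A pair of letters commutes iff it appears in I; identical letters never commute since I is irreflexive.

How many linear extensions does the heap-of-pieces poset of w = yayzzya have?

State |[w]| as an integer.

0(y) covers ∅
1(a) covers ∅
2(y) covers 0:y
3(z) covers 2:y
4(z) covers 3:z
5(y) covers 4:z
6(a) covers 1:a
floor of heap: 0:y, 1:a
completions by unplaced set U, small U first (add the entries for U minus each lowest piece of U):
  |U|=1: {5}:1  {6}:1
  |U|=2: {1,6}:1  {4,5}:1  {5,6}:2
  |U|=3: {1,5,6}:3  {3,4,5}:1  {4,5,6}:3
  |U|=4: {1,4,5,6}:6  {2,3,4,5}:1  {3,4,5,6}:4
  |U|=5: {0,2,3,4,5}:1  {1,3,4,5,6}:10  {2,3,4,5,6}:5
  start at 0(y): 15
  start at 1(a): 6
sum over floor = 21

21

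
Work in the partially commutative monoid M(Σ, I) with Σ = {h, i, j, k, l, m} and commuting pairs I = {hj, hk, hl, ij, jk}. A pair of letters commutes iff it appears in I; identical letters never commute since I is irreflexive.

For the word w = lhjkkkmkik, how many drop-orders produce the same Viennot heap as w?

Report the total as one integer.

0(l) covers ∅
1(h) covers ∅
2(j) covers 0:l
3(k) covers 0:l
4(k) covers 3:k
5(k) covers 4:k
6(m) covers 1:h, 2:j, 5:k
7(k) covers 6:m
8(i) covers 7:k
9(k) covers 8:i
floor of heap: 0:l, 1:h
completions by unplaced set U, small U first (add the entries for U minus each lowest piece of U):
  |U|=1: {9}:1
  |U|=2: {8,9}:1
  |U|=3: {7,8,9}:1
  |U|=4: {6,7,8,9}:1
  |U|=5: {1,6,7,8,9}:1  {2,6,7,8,9}:1  {5,6,7,8,9}:1
  |U|=6: {1,2,6,7,8,9}:2  {1,5,6,7,8,9}:2  {2,5,6,7,8,9}:2  {4,5,6,7,8,9}:1
  |U|=7: {1,2,5,6,7,8,9}:6  {1,4,5,6,7,8,9}:3  {2,4,5,6,7,8,9}:3  {3,4,5,6,7,8,9}:1
  |U|=8: {1,2,4,5,6,7,8,9}:12  {1,3,4,5,6,7,8,9}:4  {2,3,4,5,6,7,8,9}:4
  start at 0(l): 20
  start at 1(h): 4
sum over floor = 24

24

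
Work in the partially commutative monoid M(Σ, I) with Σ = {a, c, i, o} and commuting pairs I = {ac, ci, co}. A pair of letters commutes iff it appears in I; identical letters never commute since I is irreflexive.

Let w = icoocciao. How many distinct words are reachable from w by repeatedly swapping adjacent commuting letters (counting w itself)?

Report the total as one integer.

84

drop 0:i onto floor
drop 1:c onto floor
drop 2:o onto {0:i}
drop 3:o onto {2:o}
drop 4:c onto {1:c}
drop 5:c onto {4:c}
drop 6:i onto {3:o}
drop 7:a onto {6:i}
drop 8:o onto {7:a}
ground layer = {0:i, 1:c}
drop-orders for the pieces not yet dropped (sum over which currently-grounded one goes next):
  1 to go: {5} 1  {8} 1
  2 to go: {4,5} 1  {5,8} 2  {7,8} 1
  3 to go: {1,4,5} 1  {4,5,8} 3  {5,7,8} 3  {6,7,8} 1
  4 to go: {1,4,5,8} 4  {3,6,7,8} 1  {4,5,7,8} 6  {5,6,7,8} 4
  5 to go: {1,4,5,7,8} 10  {2,3,6,7,8} 1  {3,5,6,7,8} 5  {4,5,6,7,8} 10
  6 to go: {0,2,3,6,7,8} 1  {1,4,5,6,7,8} 20  {2,3,5,6,7,8} 6  {3,4,5,6,7,8} 15
  7 to go: {0,2,3,5,6,7,8} 7  {1,3,4,5,6,7,8} 35  {2,3,4,5,6,7,8} 21
  if 0:i drops first: 56 orders
  if 1:c drops first: 28 orders
heap linearizations: 84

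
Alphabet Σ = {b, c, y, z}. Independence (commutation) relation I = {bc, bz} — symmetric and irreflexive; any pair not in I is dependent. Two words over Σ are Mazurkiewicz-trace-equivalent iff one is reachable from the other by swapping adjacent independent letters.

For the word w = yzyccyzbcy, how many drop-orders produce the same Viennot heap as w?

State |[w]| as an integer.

3

drop 0:y onto floor
drop 1:z onto {0:y}
drop 2:y onto {1:z}
drop 3:c onto {2:y}
drop 4:c onto {3:c}
drop 5:y onto {4:c}
drop 6:z onto {5:y}
drop 7:b onto {5:y}
drop 8:c onto {6:z}
drop 9:y onto {7:b, 8:c}
ground layer = {0:y}
drop-orders for the pieces not yet dropped (sum over which currently-grounded one goes next):
  1 to go: {9} 1
  2 to go: {7,9} 1  {8,9} 1
  3 to go: {6,8,9} 1  {7,8,9} 2
  4 to go: {6,7,8,9} 3
  5 to go: {5,6,7,8,9} 3
  6 to go: {4,5,6,7,8,9} 3
  7 to go: {3,4,5,6,7,8,9} 3
  8 to go: {2,3,4,5,6,7,8,9} 3
  if 0:y drops first: 3 orders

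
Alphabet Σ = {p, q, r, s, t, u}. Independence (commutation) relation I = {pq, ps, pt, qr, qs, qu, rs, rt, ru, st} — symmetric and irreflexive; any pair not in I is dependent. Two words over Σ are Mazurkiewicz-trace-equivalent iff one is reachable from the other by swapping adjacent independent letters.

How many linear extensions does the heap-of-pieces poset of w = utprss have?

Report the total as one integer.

30

drop 0:u onto floor
drop 1:t onto {0:u}
drop 2:p onto {0:u}
drop 3:r onto {2:p}
drop 4:s onto {0:u}
drop 5:s onto {4:s}
ground layer = {0:u}
drop-orders for the pieces not yet dropped (sum over which currently-grounded one goes next):
  1 to go: {1} 1  {3} 1  {5} 1
  2 to go: {1,3} 2  {1,5} 2  {2,3} 1  {3,5} 2  {4,5} 1
  3 to go: {1,2,3} 3  {1,3,5} 6  {1,4,5} 3  {2,3,5} 3  {3,4,5} 3
  4 to go: {1,2,3,5} 12  {1,3,4,5} 12  {2,3,4,5} 6
  if 0:u drops first: 30 orders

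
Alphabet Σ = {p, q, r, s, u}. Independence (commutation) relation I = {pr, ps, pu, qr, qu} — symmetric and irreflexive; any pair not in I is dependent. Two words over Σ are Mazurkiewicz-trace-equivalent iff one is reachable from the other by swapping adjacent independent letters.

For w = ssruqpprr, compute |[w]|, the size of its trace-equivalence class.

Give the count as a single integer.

0(s) covers ∅
1(s) covers 0:s
2(r) covers 1:s
3(u) covers 2:r
4(q) covers 1:s
5(p) covers 4:q
6(p) covers 5:p
7(r) covers 3:u
8(r) covers 7:r
floor of heap: 0:s
completions by unplaced set U, small U first (add the entries for U minus each lowest piece of U):
  |U|=1: {6}:1  {8}:1
  |U|=2: {5,6}:1  {6,8}:2  {7,8}:1
  |U|=3: {3,7,8}:1  {4,5,6}:1  {5,6,8}:3  {6,7,8}:3
  |U|=4: {2,3,7,8}:1  {3,6,7,8}:4  {4,5,6,8}:4  {5,6,7,8}:6
  |U|=5: {2,3,6,7,8}:5  {3,5,6,7,8}:10  {4,5,6,7,8}:10
  |U|=6: {2,3,5,6,7,8}:15  {3,4,5,6,7,8}:20
  |U|=7: {2,3,4,5,6,7,8}:35
  start at 0(s): 35

35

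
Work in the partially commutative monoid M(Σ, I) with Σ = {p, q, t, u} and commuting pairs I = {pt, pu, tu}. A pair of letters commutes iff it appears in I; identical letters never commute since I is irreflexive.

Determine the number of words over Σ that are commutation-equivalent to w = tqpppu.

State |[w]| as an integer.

4

drop 0:t onto floor
drop 1:q onto {0:t}
drop 2:p onto {1:q}
drop 3:p onto {2:p}
drop 4:p onto {3:p}
drop 5:u onto {1:q}
ground layer = {0:t}
drop-orders for the pieces not yet dropped (sum over which currently-grounded one goes next):
  1 to go: {4} 1  {5} 1
  2 to go: {3,4} 1  {4,5} 2
  3 to go: {2,3,4} 1  {3,4,5} 3
  4 to go: {2,3,4,5} 4
  if 0:t drops first: 4 orders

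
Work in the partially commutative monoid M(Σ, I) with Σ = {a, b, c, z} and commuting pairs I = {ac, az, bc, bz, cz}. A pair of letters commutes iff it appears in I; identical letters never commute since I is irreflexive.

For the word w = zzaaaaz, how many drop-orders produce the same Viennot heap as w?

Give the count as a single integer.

drop 0:z onto floor
drop 1:z onto {0:z}
drop 2:a onto floor
drop 3:a onto {2:a}
drop 4:a onto {3:a}
drop 5:a onto {4:a}
drop 6:z onto {1:z}
ground layer = {0:z, 2:a}
drop-orders for the pieces not yet dropped (sum over which currently-grounded one goes next):
  1 to go: {5} 1  {6} 1
  2 to go: {1,6} 1  {4,5} 1  {5,6} 2
  3 to go: {0,1,6} 1  {1,5,6} 3  {3,4,5} 1  {4,5,6} 3
  4 to go: {0,1,5,6} 4  {1,4,5,6} 6  {2,3,4,5} 1  {3,4,5,6} 4
  5 to go: {0,1,4,5,6} 10  {1,3,4,5,6} 10  {2,3,4,5,6} 5
  if 0:z drops first: 15 orders
  if 2:a drops first: 20 orders
heap linearizations: 35

35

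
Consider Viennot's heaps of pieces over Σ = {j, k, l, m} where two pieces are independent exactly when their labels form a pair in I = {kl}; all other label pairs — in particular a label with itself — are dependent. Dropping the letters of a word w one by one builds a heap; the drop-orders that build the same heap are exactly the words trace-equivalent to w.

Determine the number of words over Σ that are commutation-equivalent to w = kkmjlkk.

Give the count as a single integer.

#0=k has no predecessor
#1=k depends on [0:k]
#2=m depends on [1:k]
#3=j depends on [2:m]
#4=l depends on [3:j]
#5=k depends on [3:j]
#6=k depends on [5:k]
sources: [0:k]
N(rest) = Σ N(rest − s) over sources s of rest; N(one piece) = 1:
  size 1 → [4]=1  [6]=1
  size 2 → [4,6]=2  [5,6]=1
  size 3 → [4,5,6]=3
  size 4 → [3,4,5,6]=3
  size 5 → [2,3,4,5,6]=3
  first=0(k) contributes 3

3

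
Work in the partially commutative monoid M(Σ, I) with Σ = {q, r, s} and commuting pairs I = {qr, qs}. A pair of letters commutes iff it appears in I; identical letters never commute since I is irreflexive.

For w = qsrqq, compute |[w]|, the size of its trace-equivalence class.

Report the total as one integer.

#0=q has no predecessor
#1=s has no predecessor
#2=r depends on [1:s]
#3=q depends on [0:q]
#4=q depends on [3:q]
sources: [0:q, 1:s]
N(rest) = Σ N(rest − s) over sources s of rest; N(one piece) = 1:
  size 1 → [2]=1  [4]=1
  size 2 → [1,2]=1  [2,4]=2  [3,4]=1
  size 3 → [0,3,4]=1  [1,2,4]=3  [2,3,4]=3
  first=0(q) contributes 6
  first=1(s) contributes 4
|[w]| = 10

10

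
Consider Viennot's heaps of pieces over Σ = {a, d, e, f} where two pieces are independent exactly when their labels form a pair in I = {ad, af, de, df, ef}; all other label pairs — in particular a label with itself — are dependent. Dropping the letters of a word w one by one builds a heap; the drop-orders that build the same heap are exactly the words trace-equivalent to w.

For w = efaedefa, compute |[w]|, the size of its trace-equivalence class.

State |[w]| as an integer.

drop 0:e onto floor
drop 1:f onto floor
drop 2:a onto {0:e}
drop 3:e onto {2:a}
drop 4:d onto floor
drop 5:e onto {3:e}
drop 6:f onto {1:f}
drop 7:a onto {5:e}
ground layer = {0:e, 1:f, 4:d}
drop-orders for the pieces not yet dropped (sum over which currently-grounded one goes next):
  1 to go: {4} 1  {6} 1  {7} 1
  2 to go: {1,6} 1  {4,6} 2  {4,7} 2  {5,7} 1  {6,7} 2
  3 to go: {1,4,6} 3  {1,6,7} 3  {3,5,7} 1  {4,5,7} 3  {4,6,7} 6  {5,6,7} 3
  4 to go: {1,4,6,7} 12  {1,5,6,7} 6  {2,3,5,7} 1  {3,4,5,7} 4  {3,5,6,7} 4  {4,5,6,7} 12
  5 to go: {0,2,3,5,7} 1  {1,3,5,6,7} 10  {1,4,5,6,7} 30  {2,3,4,5,7} 5  {2,3,5,6,7} 5  {3,4,5,6,7} 20
  6 to go: {0,2,3,4,5,7} 6  {0,2,3,5,6,7} 6  {1,2,3,5,6,7} 15  {1,3,4,5,6,7} 60  {2,3,4,5,6,7} 30
  if 0:e drops first: 105 orders
  if 1:f drops first: 42 orders
  if 4:d drops first: 21 orders
heap linearizations: 168

168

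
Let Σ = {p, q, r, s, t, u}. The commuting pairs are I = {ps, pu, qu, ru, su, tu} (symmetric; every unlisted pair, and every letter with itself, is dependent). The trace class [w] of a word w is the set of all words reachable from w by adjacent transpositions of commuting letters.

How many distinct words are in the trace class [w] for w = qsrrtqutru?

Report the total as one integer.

piece 0:q — minimal
piece 1:s rests on {0:q}
piece 2:r rests on {1:s}
piece 3:r rests on {2:r}
piece 4:t rests on {3:r}
piece 5:q rests on {4:t}
piece 6:u — minimal
piece 7:t rests on {5:q}
piece 8:r rests on {7:t}
piece 9:u rests on {6:u}
minimal pieces: {0:q, 6:u}
ways to finish when only these pieces remain (= sum over removing one remaining piece with nothing left below it):
  1 left: {8}→1  {9}→1
  2 left: {6,9}→1  {7,8}→1  {8,9}→2
  3 left: {5,7,8}→1  {6,8,9}→3  {7,8,9}→3
  4 left: {4,5,7,8}→1  {5,7,8,9}→4  {6,7,8,9}→6
  5 left: {3,4,5,7,8}→1  {4,5,7,8,9}→5  {5,6,7,8,9}→10
  6 left: {2,3,4,5,7,8}→1  {3,4,5,7,8,9}→6  {4,5,6,7,8,9}→15
  7 left: {1,2,3,4,5,7,8}→1  {2,3,4,5,7,8,9}→7  {3,4,5,6,7,8,9}→21
  8 left: {0,1,2,3,4,5,7,8}→1  {1,2,3,4,5,7,8,9}→8  {2,3,4,5,6,7,8,9}→28
  placing 0:q first → 36 extensions
  placing 6:u first → 9 extensions
total linear extensions = 45

45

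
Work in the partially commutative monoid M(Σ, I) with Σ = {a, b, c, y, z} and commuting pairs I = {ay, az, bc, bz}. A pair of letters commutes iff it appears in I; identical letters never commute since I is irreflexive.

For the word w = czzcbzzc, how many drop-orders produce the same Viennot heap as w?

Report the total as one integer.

piece 0:c — minimal
piece 1:z rests on {0:c}
piece 2:z rests on {1:z}
piece 3:c rests on {2:z}
piece 4:b — minimal
piece 5:z rests on {3:c}
piece 6:z rests on {5:z}
piece 7:c rests on {6:z}
minimal pieces: {0:c, 4:b}
ways to finish when only these pieces remain (= sum over removing one remaining piece with nothing left below it):
  1 left: {4}→1  {7}→1
  2 left: {4,7}→2  {6,7}→1
  3 left: {4,6,7}→3  {5,6,7}→1
  4 left: {3,5,6,7}→1  {4,5,6,7}→4
  5 left: {2,3,5,6,7}→1  {3,4,5,6,7}→5
  6 left: {1,2,3,5,6,7}→1  {2,3,4,5,6,7}→6
  placing 0:c first → 7 extensions
  placing 4:b first → 1 extensions
total linear extensions = 8

8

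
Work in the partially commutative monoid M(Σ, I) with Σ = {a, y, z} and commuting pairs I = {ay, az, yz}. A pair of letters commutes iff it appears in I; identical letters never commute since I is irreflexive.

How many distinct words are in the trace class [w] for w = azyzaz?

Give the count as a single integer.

60

drop 0:a onto floor
drop 1:z onto floor
drop 2:y onto floor
drop 3:z onto {1:z}
drop 4:a onto {0:a}
drop 5:z onto {3:z}
ground layer = {0:a, 1:z, 2:y}
drop-orders for the pieces not yet dropped (sum over which currently-grounded one goes next):
  1 to go: {2} 1  {4} 1  {5} 1
  2 to go: {0,4} 1  {2,4} 2  {2,5} 2  {3,5} 1  {4,5} 2
  3 to go: {0,2,4} 3  {0,4,5} 3  {1,3,5} 1  {2,3,5} 3  {2,4,5} 6  {3,4,5} 3
  4 to go: {0,2,4,5} 12  {0,3,4,5} 6  {1,2,3,5} 4  {1,3,4,5} 4  {2,3,4,5} 12
  if 0:a drops first: 20 orders
  if 1:z drops first: 30 orders
  if 2:y drops first: 10 orders
heap linearizations: 60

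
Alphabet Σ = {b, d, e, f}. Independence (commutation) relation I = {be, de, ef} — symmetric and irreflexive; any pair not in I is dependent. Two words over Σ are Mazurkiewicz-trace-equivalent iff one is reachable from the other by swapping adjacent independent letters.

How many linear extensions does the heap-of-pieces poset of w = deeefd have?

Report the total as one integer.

20

drop 0:d onto floor
drop 1:e onto floor
drop 2:e onto {1:e}
drop 3:e onto {2:e}
drop 4:f onto {0:d}
drop 5:d onto {4:f}
ground layer = {0:d, 1:e}
drop-orders for the pieces not yet dropped (sum over which currently-grounded one goes next):
  1 to go: {3} 1  {5} 1
  2 to go: {2,3} 1  {3,5} 2  {4,5} 1
  3 to go: {0,4,5} 1  {1,2,3} 1  {2,3,5} 3  {3,4,5} 3
  4 to go: {0,3,4,5} 4  {1,2,3,5} 4  {2,3,4,5} 6
  if 0:d drops first: 10 orders
  if 1:e drops first: 10 orders
heap linearizations: 20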